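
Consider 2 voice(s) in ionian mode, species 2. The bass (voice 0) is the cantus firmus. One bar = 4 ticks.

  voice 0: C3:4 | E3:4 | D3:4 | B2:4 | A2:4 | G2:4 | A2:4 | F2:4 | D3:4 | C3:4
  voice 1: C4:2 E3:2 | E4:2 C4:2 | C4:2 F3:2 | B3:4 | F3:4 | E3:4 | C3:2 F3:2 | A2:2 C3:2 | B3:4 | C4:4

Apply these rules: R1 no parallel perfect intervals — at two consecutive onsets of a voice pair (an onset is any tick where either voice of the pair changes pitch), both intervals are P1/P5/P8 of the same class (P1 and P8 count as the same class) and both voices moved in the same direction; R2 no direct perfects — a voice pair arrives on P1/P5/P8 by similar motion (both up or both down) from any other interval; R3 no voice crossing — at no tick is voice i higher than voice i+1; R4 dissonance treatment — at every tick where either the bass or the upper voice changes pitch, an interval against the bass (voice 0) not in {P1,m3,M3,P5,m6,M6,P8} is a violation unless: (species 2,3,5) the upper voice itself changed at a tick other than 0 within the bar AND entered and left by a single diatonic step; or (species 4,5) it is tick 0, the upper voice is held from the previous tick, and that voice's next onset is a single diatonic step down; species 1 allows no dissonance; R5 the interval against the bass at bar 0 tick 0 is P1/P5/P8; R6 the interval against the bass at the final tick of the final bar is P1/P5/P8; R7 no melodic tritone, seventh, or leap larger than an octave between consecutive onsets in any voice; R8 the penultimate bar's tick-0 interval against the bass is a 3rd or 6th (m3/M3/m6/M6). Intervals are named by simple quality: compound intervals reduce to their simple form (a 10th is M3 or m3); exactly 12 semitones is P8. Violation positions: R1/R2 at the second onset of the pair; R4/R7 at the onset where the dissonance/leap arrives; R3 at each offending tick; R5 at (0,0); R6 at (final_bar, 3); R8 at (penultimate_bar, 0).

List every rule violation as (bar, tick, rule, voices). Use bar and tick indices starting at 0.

(1, 0, R2, (0, 1))
(2, 0, R4, (0, 1))
(3, 0, R7, (1,))
(4, 0, R7, (1,))
(8, 0, R7, (1,))

bar 0: v0=C3 v1=C4 downbeat P8
bar 1: v0=E3 v1=E4 downbeat P8
bar 2: v0=D3 v1=C4 downbeat m7
bar 3: v0=B2 v1=B3 downbeat P8
bar 4: v0=A2 v1=F3 downbeat m6
bar 5: v0=G2 v1=E3 downbeat M6
bar 6: v0=A2 v1=C3 downbeat m3
bar 7: v0=F2 v1=A2 downbeat M3
bar 8: v0=D3 v1=B3 downbeat M6
bar 9: v0=C3 v1=C4 downbeat P8
  -> R2 @ bar 1 tick 0 v(0, 1): C3/E3 M3 -> E3/E4 P8 similar
  -> R4 @ bar 2 tick 0 v(0, 1): D3/C4 m7 untreated
  -> R7 @ bar 3 tick 0 v(1,): F3->B3 leap 6st
  -> R7 @ bar 4 tick 0 v(1,): B3->F3 leap 6st
  -> R7 @ bar 8 tick 0 v(1,): C3->B3 leap 11st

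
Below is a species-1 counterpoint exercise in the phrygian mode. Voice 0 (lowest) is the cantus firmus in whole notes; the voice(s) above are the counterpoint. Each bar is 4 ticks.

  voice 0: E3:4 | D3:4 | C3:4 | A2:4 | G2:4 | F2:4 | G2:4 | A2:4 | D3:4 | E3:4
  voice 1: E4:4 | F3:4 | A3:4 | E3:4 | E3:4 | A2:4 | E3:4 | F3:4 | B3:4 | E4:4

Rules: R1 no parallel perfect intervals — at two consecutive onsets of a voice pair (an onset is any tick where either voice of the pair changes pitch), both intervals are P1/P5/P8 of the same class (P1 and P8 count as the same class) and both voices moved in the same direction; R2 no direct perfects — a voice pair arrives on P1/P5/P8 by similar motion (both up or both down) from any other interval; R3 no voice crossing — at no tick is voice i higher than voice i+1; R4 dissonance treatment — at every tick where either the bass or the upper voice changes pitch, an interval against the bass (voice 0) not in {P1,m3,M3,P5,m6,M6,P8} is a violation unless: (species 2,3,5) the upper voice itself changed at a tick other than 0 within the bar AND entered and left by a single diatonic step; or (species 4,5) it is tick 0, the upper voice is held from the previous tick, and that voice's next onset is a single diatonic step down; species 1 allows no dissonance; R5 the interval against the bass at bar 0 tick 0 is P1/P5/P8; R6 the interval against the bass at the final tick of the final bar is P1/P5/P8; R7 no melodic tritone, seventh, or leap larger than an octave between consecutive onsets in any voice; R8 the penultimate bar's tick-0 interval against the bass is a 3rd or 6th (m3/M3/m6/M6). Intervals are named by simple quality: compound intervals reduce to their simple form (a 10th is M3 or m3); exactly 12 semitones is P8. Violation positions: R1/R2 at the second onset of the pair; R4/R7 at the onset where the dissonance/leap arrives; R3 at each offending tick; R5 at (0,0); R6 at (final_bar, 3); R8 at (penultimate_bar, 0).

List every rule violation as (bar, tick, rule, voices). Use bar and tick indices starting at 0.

bar 0: v0=E3 v1=E4 downbeat P8
bar 1: v0=D3 v1=F3 downbeat m3
bar 2: v0=C3 v1=A3 downbeat M6
bar 3: v0=A2 v1=E3 downbeat P5
bar 4: v0=G2 v1=E3 downbeat M6
bar 5: v0=F2 v1=A2 downbeat M3
bar 6: v0=G2 v1=E3 downbeat M6
bar 7: v0=A2 v1=F3 downbeat m6
bar 8: v0=D3 v1=B3 downbeat M6
bar 9: v0=E3 v1=E4 downbeat P8
  -> R7 @ bar 1 tick 0 v(1,): E4->F3 leap 11st
  -> R2 @ bar 3 tick 0 v(0, 1): C3/A3 M6 -> A2/E3 P5 similar
  -> R7 @ bar 8 tick 0 v(1,): F3->B3 leap 6st
  -> R2 @ bar 9 tick 0 v(0, 1): D3/B3 M6 -> E3/E4 P8 similar

(1, 0, R7, (1,))
(3, 0, R2, (0, 1))
(8, 0, R7, (1,))
(9, 0, R2, (0, 1))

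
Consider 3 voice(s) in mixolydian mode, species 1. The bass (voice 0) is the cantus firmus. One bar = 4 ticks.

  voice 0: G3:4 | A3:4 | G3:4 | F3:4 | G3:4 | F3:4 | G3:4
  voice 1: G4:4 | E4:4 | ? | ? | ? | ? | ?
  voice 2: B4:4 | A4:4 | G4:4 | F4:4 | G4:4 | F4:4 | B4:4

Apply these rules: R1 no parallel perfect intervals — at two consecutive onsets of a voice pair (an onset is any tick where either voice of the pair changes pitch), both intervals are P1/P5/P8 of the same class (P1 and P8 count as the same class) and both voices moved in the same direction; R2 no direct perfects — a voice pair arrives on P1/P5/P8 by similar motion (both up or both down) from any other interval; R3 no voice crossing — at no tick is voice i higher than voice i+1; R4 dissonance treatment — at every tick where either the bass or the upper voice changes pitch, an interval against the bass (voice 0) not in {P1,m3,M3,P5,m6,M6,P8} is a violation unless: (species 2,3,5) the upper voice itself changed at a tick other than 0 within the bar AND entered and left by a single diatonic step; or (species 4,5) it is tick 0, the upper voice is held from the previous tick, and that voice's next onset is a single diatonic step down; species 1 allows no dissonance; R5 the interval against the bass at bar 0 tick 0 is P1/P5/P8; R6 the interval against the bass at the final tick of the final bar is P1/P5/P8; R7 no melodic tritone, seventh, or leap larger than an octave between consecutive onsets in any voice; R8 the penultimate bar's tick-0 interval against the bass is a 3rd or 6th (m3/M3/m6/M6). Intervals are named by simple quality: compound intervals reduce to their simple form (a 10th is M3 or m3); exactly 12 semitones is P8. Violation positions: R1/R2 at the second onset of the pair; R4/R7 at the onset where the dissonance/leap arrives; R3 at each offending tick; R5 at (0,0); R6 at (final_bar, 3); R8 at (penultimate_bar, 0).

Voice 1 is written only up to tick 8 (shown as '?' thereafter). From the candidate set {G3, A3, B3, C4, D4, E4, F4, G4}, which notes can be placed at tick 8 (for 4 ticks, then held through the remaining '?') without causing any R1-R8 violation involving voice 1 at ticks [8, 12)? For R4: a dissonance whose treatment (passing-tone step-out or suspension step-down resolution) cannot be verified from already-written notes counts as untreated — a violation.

G3: violates R2
A3: violates R4
B3: legal
C4: violates R2,R4
D4: violates R1
E4: legal
F4: violates R4
G4: legal

{B3, E4, G4}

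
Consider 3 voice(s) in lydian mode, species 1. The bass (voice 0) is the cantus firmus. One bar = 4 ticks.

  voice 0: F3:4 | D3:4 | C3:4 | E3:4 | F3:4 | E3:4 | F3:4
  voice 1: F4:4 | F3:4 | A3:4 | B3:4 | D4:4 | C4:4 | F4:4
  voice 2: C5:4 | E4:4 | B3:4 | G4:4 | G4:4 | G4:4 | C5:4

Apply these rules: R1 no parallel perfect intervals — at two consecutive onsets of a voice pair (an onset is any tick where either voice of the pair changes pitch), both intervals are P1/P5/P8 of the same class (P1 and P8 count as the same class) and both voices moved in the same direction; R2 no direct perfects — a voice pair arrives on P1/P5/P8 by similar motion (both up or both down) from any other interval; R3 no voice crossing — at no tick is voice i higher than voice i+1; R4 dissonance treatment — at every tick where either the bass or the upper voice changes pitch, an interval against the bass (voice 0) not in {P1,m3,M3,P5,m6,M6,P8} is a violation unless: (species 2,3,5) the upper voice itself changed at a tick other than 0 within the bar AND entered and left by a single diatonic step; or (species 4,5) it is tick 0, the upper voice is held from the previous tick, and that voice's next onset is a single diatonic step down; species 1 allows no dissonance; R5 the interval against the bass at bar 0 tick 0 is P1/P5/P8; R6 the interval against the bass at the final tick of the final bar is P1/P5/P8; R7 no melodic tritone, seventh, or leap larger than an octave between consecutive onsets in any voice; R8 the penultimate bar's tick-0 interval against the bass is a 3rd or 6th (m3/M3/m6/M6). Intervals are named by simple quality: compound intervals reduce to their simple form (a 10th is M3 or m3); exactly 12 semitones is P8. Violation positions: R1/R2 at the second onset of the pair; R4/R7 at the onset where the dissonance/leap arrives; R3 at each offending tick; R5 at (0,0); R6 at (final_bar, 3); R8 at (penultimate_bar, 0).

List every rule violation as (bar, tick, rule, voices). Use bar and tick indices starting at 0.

(1, 0, R4, (0, 2))
(2, 0, R4, (0, 2))
(3, 0, R2, (0, 1))
(4, 0, R4, (0, 2))
(6, 0, R1, (1, 2))
(6, 0, R2, (0, 1))
(6, 0, R2, (0, 2))

bar 0: v0=F3 v1=F4 v2=C5 downbeat P5
bar 1: v0=D3 v1=F3 v2=E4 downbeat M2
bar 2: v0=C3 v1=A3 v2=B3 downbeat M7
bar 3: v0=E3 v1=B3 v2=G4 downbeat m3
bar 4: v0=F3 v1=D4 v2=G4 downbeat M2
bar 5: v0=E3 v1=C4 v2=G4 downbeat m3
bar 6: v0=F3 v1=F4 v2=C5 downbeat P5
  -> R4 @ bar 1 tick 0 v(0, 2): D3/E4 M2 untreated
  -> R4 @ bar 2 tick 0 v(0, 2): C3/B3 M7 untreated
  -> R2 @ bar 3 tick 0 v(0, 1): C3/A3 M6 -> E3/B3 P5 similar
  -> R4 @ bar 4 tick 0 v(0, 2): F3/G4 M2 untreated
  -> R1 @ bar 6 tick 0 v(1, 2): C4/G4 P5 -> F4/C5 P5 similar
  -> R2 @ bar 6 tick 0 v(0, 1): E3/C4 m6 -> F3/F4 P8 similar
  -> R2 @ bar 6 tick 0 v(0, 2): E3/G4 m3 -> F3/C5 P5 similar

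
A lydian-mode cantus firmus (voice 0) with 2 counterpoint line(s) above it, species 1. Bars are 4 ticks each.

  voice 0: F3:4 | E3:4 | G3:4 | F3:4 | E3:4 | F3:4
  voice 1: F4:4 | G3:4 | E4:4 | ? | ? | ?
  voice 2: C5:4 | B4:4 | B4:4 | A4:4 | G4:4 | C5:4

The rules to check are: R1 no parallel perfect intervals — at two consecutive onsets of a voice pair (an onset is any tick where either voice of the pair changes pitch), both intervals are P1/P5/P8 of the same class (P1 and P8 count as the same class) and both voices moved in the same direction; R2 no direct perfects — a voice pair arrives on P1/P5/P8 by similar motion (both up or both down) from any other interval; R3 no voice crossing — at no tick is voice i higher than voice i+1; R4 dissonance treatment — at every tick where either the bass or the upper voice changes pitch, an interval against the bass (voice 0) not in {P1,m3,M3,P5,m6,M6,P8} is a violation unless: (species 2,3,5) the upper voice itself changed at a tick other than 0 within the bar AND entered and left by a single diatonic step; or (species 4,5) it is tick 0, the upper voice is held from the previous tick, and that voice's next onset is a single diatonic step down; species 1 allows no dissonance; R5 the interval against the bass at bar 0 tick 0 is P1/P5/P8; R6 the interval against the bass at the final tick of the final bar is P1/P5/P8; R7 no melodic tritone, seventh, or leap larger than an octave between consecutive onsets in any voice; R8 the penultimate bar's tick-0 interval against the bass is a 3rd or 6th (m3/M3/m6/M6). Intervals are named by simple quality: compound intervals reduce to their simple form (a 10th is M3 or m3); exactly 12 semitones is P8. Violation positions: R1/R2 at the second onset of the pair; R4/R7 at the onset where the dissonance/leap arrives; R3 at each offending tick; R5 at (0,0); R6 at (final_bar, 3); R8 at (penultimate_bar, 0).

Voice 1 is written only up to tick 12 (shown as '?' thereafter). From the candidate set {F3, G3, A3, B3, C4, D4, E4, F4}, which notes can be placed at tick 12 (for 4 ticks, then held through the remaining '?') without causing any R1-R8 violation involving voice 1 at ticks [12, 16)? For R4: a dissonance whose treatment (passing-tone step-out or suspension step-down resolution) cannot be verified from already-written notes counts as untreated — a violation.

F3: violates R2,R7
G3: violates R4
A3: violates R2
B3: violates R4
C4: violates R2
D4: violates R1
E4: violates R4
F4: legal

{F4}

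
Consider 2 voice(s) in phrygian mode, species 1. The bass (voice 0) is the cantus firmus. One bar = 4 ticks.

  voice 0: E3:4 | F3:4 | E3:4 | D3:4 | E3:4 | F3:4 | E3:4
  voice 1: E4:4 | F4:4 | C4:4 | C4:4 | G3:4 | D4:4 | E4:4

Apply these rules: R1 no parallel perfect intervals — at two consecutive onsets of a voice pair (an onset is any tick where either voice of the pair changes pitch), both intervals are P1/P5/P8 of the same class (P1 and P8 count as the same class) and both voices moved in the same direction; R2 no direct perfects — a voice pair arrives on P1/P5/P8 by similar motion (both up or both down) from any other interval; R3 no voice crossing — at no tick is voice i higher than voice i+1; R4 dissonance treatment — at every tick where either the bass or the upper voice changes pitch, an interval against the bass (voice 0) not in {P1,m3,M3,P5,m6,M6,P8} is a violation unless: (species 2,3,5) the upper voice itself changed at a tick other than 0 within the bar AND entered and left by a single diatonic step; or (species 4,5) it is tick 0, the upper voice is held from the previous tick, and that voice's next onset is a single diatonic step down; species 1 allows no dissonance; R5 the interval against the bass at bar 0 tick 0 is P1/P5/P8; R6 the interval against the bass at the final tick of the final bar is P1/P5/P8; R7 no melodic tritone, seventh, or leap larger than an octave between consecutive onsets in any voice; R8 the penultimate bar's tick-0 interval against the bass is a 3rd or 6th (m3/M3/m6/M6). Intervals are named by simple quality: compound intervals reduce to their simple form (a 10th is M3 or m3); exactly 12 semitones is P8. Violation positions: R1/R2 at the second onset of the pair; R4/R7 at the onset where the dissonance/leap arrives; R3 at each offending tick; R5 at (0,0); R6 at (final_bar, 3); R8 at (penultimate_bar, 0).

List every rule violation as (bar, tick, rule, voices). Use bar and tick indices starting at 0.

bar 0: v0=E3 v1=E4 downbeat P8
bar 1: v0=F3 v1=F4 downbeat P8
bar 2: v0=E3 v1=C4 downbeat m6
bar 3: v0=D3 v1=C4 downbeat m7
bar 4: v0=E3 v1=G3 downbeat m3
bar 5: v0=F3 v1=D4 downbeat M6
bar 6: v0=E3 v1=E4 downbeat P8
  -> R1 @ bar 1 tick 0 v(0, 1): E3/E4 P8 -> F3/F4 P8 similar
  -> R4 @ bar 3 tick 0 v(0, 1): D3/C4 m7 untreated

(1, 0, R1, (0, 1))
(3, 0, R4, (0, 1))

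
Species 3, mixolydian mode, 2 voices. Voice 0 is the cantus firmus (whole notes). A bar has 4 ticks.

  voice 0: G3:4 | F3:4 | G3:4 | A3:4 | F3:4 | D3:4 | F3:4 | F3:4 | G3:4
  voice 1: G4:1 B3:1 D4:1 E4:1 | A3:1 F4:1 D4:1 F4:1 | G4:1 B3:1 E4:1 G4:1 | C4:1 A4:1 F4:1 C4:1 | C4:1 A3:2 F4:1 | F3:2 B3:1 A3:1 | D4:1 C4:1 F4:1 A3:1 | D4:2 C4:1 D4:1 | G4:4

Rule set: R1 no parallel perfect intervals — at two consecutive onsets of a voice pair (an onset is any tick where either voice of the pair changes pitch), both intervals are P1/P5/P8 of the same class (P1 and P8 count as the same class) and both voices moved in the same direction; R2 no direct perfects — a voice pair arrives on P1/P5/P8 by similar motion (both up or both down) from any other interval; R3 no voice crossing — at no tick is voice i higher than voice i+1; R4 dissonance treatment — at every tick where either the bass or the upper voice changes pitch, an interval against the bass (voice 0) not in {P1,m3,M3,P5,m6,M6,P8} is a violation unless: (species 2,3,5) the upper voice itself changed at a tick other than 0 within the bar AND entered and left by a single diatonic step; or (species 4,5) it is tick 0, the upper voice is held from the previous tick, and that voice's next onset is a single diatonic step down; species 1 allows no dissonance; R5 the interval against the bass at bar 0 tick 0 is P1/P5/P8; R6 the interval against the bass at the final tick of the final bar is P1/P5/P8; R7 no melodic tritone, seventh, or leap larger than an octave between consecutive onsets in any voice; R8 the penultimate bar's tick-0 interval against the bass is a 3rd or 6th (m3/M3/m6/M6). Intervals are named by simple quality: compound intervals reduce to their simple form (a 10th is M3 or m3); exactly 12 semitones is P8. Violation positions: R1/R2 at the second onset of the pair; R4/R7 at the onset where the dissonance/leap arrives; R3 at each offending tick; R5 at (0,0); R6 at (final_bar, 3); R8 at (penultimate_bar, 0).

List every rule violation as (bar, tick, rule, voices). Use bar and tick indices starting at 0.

bar 0: v0=G3 v1=G4 downbeat P8
bar 1: v0=F3 v1=A3 downbeat M3
bar 2: v0=G3 v1=G4 downbeat P8
bar 3: v0=A3 v1=C4 downbeat m3
bar 4: v0=F3 v1=C4 downbeat P5
bar 5: v0=D3 v1=F3 downbeat m3
bar 6: v0=F3 v1=D4 downbeat M6
bar 7: v0=F3 v1=D4 downbeat M6
bar 8: v0=G3 v1=G4 downbeat P8
  -> R1 @ bar 2 tick 0 v(0, 1): F3/F4 P8 -> G3/G4 P8 similar
  -> R7 @ bar 5 tick 2 v(1,): F3->B3 leap 6st
  -> R2 @ bar 8 tick 0 v(0, 1): F3/D4 M6 -> G3/G4 P8 similar

(2, 0, R1, (0, 1))
(5, 2, R7, (1,))
(8, 0, R2, (0, 1))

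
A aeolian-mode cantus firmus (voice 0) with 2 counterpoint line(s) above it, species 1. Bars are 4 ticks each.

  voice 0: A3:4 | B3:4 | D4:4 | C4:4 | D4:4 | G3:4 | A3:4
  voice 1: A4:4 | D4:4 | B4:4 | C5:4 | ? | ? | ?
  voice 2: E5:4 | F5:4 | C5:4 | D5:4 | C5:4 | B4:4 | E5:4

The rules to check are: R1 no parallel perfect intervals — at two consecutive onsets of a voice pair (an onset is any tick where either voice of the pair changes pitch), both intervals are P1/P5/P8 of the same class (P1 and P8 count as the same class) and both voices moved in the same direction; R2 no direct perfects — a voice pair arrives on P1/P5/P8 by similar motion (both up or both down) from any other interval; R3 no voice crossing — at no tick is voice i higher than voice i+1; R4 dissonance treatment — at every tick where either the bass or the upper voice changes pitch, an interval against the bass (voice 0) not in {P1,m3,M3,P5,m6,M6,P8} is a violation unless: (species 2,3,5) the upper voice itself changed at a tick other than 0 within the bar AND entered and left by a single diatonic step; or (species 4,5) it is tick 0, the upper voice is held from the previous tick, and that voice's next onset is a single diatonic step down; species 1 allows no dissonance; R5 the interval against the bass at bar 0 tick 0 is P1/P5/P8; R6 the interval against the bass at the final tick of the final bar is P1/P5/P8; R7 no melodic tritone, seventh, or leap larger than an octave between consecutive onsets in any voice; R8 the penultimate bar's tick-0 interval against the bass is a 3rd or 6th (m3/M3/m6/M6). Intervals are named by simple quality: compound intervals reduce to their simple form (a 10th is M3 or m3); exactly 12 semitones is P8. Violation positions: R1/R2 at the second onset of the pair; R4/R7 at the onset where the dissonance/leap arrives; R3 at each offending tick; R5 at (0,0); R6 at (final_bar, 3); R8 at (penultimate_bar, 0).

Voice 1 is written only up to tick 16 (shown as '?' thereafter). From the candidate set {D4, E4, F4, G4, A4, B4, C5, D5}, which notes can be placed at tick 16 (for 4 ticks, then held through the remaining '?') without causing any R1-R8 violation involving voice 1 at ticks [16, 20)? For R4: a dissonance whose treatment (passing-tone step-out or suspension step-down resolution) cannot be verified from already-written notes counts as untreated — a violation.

{A4, B4}

D4: violates R7
E4: violates R4
F4: violates R2
G4: violates R4
A4: legal
B4: legal
C5: violates R4
D5: violates R1,R3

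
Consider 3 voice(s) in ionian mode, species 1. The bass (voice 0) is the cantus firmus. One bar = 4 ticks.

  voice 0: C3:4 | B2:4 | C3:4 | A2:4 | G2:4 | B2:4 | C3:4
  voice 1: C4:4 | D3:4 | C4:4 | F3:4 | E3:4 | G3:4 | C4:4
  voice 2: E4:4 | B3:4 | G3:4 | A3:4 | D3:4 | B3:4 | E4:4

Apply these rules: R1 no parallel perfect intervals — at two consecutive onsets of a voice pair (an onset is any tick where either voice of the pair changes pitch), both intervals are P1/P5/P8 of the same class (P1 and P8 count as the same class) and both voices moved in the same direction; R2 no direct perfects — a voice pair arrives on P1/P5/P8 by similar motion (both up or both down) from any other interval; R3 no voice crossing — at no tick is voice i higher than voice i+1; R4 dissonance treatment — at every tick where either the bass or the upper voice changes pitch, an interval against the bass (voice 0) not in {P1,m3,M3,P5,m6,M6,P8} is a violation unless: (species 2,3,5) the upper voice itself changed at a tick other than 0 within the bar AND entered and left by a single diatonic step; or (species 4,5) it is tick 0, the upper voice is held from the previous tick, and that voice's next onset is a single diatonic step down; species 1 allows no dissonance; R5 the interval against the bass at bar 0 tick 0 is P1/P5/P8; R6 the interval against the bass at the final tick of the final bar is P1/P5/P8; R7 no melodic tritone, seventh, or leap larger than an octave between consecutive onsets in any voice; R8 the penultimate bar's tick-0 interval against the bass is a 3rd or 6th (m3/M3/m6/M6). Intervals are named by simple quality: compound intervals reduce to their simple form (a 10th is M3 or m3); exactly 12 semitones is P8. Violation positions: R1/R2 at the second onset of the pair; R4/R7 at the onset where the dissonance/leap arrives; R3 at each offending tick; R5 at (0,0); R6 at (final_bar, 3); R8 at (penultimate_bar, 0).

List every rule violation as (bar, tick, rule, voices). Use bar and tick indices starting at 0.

(0, 0, R5, (0, 2))
(1, 0, R2, (0, 2))
(1, 0, R7, (1,))
(2, 0, R2, (0, 1))
(2, 0, R3, (1, 2))
(2, 0, R7, (1,))
(2, 1, R3, (1, 2))
(2, 2, R3, (1, 2))
(2, 3, R3, (1, 2))
(4, 0, R2, (0, 2))
(4, 0, R3, (1, 2))
(4, 1, R3, (1, 2))
(4, 2, R3, (1, 2))
(4, 3, R3, (1, 2))
(5, 0, R2, (0, 2))
(5, 0, R8, (0, 2))
(6, 0, R2, (0, 1))
(6, 3, R6, (0, 2))

bar 0: v0=C3 v1=C4 v2=E4 downbeat M3
bar 1: v0=B2 v1=D3 v2=B3 downbeat P8
bar 2: v0=C3 v1=C4 v2=G3 downbeat P5
bar 3: v0=A2 v1=F3 v2=A3 downbeat P8
bar 4: v0=G2 v1=E3 v2=D3 downbeat P5
bar 5: v0=B2 v1=G3 v2=B3 downbeat P8
bar 6: v0=C3 v1=C4 v2=E4 downbeat M3
  -> R5 @ bar 0 tick 0 v(0, 2): opens on M3
  -> R2 @ bar 1 tick 0 v(0, 2): C3/E4 M3 -> B2/B3 P8 similar
  -> R7 @ bar 1 tick 0 v(1,): C4->D3 leap 10st
  -> R2 @ bar 2 tick 0 v(0, 1): B2/D3 m3 -> C3/C4 P8 similar
  -> R3 @ bar 2 tick 0 v(1, 2): C4 above G3
  -> R7 @ bar 2 tick 0 v(1,): D3->C4 leap 10st
  -> R3 @ bar 2 tick 1 v(1, 2): C4 above G3
  -> R3 @ bar 2 tick 2 v(1, 2): C4 above G3
  -> R3 @ bar 2 tick 3 v(1, 2): C4 above G3
  -> R2 @ bar 4 tick 0 v(0, 2): A2/A3 P8 -> G2/D3 P5 similar
  -> R3 @ bar 4 tick 0 v(1, 2): E3 above D3
  -> R3 @ bar 4 tick 1 v(1, 2): E3 above D3
  -> R3 @ bar 4 tick 2 v(1, 2): E3 above D3
  -> R3 @ bar 4 tick 3 v(1, 2): E3 above D3
  -> R2 @ bar 5 tick 0 v(0, 2): G2/D3 P5 -> B2/B3 P8 similar
  -> R8 @ bar 5 tick 0 v(0, 2): penult P8 not 3rd/6th
  -> R2 @ bar 6 tick 0 v(0, 1): B2/G3 m6 -> C3/C4 P8 similar
  -> R6 @ bar 6 tick 3 v(0, 2): closes on M3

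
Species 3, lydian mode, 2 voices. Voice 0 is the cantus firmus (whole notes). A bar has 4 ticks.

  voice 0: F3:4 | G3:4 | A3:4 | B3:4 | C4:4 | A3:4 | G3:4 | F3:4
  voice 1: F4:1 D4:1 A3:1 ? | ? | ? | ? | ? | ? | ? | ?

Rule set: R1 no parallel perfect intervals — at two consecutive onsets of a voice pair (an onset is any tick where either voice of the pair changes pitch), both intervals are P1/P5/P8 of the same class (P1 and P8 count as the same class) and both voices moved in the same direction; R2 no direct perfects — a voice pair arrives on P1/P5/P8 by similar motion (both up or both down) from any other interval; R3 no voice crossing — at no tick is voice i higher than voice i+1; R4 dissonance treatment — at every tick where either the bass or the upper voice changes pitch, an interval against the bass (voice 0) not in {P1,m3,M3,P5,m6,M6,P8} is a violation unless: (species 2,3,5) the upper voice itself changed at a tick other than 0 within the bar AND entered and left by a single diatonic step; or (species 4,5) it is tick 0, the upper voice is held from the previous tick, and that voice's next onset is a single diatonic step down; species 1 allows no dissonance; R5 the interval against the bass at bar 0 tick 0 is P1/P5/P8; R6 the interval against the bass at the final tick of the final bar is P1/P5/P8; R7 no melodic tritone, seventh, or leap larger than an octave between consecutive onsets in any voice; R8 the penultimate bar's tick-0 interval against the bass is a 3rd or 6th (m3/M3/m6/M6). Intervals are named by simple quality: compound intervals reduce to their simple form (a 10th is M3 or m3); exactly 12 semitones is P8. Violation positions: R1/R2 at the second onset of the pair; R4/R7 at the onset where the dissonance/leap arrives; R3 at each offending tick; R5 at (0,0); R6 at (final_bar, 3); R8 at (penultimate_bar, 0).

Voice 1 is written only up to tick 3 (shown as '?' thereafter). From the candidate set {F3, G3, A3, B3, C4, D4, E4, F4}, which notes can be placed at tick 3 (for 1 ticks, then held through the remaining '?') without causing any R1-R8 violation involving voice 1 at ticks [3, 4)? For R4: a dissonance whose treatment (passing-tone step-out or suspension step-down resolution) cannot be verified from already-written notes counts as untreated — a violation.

{A3, C4, D4, F3, F4}

F3: legal
G3: violates R4
A3: legal
B3: violates R4
C4: legal
D4: legal
E4: violates R4
F4: legal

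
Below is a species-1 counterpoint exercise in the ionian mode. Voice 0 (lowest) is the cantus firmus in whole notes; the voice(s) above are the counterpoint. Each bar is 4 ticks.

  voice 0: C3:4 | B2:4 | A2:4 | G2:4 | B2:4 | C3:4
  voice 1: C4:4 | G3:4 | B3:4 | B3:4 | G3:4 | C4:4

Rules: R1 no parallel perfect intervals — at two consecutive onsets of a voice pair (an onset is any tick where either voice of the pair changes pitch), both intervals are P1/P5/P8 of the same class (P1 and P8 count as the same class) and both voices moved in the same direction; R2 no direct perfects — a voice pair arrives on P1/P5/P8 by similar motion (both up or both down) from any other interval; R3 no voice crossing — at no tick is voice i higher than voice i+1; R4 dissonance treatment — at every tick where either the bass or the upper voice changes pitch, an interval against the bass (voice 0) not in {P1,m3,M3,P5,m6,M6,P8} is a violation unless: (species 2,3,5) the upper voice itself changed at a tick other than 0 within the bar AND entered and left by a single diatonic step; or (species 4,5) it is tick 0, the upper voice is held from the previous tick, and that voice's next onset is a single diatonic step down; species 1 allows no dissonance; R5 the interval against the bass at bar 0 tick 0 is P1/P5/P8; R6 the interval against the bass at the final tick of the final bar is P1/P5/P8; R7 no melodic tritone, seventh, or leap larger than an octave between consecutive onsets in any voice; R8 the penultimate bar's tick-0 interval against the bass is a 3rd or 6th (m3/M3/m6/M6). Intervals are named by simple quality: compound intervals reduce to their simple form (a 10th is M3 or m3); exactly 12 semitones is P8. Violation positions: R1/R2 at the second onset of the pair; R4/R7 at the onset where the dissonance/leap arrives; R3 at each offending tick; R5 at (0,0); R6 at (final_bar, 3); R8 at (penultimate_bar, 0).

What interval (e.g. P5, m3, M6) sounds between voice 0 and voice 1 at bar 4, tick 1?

m6

voice 0=B2 voice 1=G3 -> m6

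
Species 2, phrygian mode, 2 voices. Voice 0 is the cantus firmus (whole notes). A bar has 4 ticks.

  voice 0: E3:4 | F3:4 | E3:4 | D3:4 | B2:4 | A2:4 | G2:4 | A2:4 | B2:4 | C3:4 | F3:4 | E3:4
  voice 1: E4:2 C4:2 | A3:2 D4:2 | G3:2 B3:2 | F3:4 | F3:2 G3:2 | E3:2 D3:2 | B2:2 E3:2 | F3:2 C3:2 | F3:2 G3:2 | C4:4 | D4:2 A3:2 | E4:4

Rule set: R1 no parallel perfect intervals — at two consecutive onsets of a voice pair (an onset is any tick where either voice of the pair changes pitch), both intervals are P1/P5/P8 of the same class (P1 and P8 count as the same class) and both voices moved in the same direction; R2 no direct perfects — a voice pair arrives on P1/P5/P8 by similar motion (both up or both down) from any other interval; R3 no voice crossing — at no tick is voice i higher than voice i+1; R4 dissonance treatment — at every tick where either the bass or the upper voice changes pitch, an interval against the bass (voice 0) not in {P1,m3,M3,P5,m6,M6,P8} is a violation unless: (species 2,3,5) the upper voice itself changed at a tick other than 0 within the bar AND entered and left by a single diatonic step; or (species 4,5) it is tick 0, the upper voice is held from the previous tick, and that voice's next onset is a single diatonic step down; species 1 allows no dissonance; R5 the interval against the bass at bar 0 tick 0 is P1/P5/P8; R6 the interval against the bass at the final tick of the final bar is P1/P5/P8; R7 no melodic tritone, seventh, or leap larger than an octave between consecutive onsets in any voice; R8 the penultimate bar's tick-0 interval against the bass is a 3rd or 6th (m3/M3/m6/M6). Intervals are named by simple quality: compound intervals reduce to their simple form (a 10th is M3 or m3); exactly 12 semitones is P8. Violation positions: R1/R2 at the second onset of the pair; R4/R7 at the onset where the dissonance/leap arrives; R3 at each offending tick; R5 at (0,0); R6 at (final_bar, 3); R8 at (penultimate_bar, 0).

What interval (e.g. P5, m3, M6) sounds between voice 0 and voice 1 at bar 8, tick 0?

voice 0=B2 voice 1=F3 -> TT

TT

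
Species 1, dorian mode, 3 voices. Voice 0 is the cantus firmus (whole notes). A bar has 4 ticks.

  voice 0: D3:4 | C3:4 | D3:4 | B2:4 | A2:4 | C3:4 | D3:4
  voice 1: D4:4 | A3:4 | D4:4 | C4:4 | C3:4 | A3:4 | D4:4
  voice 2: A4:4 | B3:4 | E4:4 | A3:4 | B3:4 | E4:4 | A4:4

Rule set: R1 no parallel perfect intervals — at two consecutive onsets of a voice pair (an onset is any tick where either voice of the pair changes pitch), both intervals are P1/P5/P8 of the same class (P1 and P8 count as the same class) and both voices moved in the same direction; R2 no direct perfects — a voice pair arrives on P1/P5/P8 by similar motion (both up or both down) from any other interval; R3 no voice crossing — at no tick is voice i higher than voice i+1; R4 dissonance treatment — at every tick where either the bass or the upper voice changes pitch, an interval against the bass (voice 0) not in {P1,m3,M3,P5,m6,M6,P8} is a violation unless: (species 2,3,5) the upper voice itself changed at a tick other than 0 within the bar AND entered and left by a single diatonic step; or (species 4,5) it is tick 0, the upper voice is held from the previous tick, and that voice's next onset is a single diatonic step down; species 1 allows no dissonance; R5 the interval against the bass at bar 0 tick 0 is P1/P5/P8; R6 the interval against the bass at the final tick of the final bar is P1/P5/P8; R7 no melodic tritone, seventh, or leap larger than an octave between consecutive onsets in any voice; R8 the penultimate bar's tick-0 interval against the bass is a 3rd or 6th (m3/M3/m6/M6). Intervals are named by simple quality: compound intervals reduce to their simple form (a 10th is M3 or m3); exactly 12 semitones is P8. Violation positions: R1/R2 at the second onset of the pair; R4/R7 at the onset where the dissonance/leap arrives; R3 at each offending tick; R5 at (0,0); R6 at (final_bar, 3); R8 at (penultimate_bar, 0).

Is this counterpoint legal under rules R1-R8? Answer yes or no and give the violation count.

No (15 violations)

bar 0: v0=D3 v1=D4 v2=A4 (P5)
bar 1: v0=C3 v1=A3 v2=B3 (M7)
bar 2: v0=D3 v1=D4 v2=E4 (M2)
bar 3: v0=B2 v1=C4 v2=A3 (m7)
bar 4: v0=A2 v1=C3 v2=B3 (M2)
bar 5: v0=C3 v1=A3 v2=E4 (M3)
bar 6: v0=D3 v1=D4 v2=A4 (P5)
  R4 @ bar1.0: C3/B3 M7 untreated
  R7 @ bar1.0: A4->B3 leap 10st
  R2 @ bar2.0: C3/A3 M6 -> D3/D4 P8 similar
  R4 @ bar2.0: D3/E4 M2 untreated
  R3 @ bar3.0: C4 above A3
  R4 @ bar3.0: B2/C4 m2 untreated
  R4 @ bar3.0: B2/A3 m7 untreated
  R3 @ bar3.1: C4 above A3
  R3 @ bar3.2: C4 above A3
  R3 @ bar3.3: C4 above A3
  R4 @ bar4.0: A2/B3 M2 untreated
  R2 @ bar5.0: C3/B3 M7 -> A3/E4 P5 similar
  R1 @ bar6.0: A3/E4 P5 -> D4/A4 P5 similar
  R2 @ bar6.0: C3/A3 M6 -> D3/D4 P8 similar
  R2 @ bar6.0: C3/E4 M3 -> D3/A4 P5 similar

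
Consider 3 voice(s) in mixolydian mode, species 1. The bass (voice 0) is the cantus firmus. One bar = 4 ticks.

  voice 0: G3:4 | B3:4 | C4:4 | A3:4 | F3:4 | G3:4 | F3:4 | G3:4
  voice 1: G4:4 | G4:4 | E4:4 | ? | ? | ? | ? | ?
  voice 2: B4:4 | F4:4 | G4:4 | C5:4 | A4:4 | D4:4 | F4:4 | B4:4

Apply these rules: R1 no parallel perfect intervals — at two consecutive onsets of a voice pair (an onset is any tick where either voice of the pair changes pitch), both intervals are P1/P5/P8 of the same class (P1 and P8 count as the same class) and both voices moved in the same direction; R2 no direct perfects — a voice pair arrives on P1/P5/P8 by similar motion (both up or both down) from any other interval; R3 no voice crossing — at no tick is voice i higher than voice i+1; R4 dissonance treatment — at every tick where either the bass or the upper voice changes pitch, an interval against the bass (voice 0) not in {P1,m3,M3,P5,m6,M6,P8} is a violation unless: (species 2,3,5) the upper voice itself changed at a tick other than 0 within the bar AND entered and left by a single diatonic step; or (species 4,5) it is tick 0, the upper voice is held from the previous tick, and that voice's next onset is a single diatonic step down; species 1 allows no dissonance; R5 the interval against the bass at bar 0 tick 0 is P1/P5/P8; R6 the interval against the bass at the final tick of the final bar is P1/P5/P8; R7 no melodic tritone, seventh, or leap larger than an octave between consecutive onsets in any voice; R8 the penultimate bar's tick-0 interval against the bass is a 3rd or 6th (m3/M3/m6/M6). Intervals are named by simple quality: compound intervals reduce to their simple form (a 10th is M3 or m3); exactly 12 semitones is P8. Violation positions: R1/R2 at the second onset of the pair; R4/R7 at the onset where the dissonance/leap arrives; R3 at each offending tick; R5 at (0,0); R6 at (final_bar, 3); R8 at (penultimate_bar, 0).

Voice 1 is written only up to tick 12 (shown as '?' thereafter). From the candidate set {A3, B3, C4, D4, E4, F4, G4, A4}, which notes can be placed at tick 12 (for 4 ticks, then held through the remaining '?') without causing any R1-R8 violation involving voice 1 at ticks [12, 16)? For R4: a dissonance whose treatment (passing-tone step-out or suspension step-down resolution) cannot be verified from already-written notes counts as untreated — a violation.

{A4, C4, E4}

A3: violates R2
B3: violates R4
C4: legal
D4: violates R4
E4: legal
F4: violates R2
G4: violates R4
A4: legal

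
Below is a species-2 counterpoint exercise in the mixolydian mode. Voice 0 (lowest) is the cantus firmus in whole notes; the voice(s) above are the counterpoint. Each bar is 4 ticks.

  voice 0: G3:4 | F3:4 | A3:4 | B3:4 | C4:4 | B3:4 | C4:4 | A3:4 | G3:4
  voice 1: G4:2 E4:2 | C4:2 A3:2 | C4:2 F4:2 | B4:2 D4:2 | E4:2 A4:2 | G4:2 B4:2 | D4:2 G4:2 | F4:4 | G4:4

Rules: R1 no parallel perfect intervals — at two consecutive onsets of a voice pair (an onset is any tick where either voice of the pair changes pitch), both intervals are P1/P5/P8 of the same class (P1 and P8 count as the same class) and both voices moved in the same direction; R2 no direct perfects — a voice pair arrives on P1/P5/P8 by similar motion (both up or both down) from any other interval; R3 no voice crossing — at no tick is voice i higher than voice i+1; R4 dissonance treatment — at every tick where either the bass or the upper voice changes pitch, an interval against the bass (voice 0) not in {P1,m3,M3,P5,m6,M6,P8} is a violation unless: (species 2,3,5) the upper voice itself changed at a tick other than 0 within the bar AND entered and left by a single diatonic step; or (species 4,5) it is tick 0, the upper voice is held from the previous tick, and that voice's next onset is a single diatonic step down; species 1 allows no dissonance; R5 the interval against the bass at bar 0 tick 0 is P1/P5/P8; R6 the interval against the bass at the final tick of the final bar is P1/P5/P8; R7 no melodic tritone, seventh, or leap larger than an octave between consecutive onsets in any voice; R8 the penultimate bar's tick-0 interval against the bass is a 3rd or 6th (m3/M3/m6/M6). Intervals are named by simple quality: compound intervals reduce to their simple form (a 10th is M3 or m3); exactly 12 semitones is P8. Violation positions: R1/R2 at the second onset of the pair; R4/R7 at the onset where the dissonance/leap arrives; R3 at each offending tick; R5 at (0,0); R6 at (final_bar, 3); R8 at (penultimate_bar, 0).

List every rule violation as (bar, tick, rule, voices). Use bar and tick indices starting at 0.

(1, 0, R2, (0, 1))
(3, 0, R2, (0, 1))
(3, 0, R7, (1,))
(6, 0, R4, (0, 1))

bar 0: v0=G3 v1=G4 downbeat P8
bar 1: v0=F3 v1=C4 downbeat P5
bar 2: v0=A3 v1=C4 downbeat m3
bar 3: v0=B3 v1=B4 downbeat P8
bar 4: v0=C4 v1=E4 downbeat M3
bar 5: v0=B3 v1=G4 downbeat m6
bar 6: v0=C4 v1=D4 downbeat M2
bar 7: v0=A3 v1=F4 downbeat m6
bar 8: v0=G3 v1=G4 downbeat P8
  -> R2 @ bar 1 tick 0 v(0, 1): G3/E4 M6 -> F3/C4 P5 similar
  -> R2 @ bar 3 tick 0 v(0, 1): A3/F4 m6 -> B3/B4 P8 similar
  -> R7 @ bar 3 tick 0 v(1,): F4->B4 leap 6st
  -> R4 @ bar 6 tick 0 v(0, 1): C4/D4 M2 untreated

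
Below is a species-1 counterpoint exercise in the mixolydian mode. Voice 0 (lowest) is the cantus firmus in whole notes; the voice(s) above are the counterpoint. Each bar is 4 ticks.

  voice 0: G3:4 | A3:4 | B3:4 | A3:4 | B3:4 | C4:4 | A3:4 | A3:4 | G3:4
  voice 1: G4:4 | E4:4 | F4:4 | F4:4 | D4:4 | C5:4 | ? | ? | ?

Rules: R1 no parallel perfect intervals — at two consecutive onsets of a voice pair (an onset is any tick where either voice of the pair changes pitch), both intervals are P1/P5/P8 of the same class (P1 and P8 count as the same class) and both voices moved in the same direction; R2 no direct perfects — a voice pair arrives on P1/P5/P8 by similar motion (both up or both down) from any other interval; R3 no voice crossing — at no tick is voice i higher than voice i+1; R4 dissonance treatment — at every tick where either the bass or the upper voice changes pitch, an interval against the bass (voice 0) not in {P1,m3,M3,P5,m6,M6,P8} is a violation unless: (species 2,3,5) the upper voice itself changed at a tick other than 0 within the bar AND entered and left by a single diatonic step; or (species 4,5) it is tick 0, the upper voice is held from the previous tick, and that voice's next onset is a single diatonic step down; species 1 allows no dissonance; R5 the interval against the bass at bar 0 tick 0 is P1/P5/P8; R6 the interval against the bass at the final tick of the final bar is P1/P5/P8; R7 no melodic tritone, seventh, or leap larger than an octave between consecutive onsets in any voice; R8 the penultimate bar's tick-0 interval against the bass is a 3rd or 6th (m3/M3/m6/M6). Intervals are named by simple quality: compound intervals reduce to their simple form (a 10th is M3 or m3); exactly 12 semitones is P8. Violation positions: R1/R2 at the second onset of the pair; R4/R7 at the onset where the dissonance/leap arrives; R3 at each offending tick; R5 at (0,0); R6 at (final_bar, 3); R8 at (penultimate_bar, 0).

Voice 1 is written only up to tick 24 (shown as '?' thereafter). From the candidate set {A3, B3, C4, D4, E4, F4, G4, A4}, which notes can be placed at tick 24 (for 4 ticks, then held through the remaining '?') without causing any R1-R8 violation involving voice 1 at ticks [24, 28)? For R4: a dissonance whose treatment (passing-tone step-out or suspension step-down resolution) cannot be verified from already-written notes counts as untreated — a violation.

A3: violates R1,R7
B3: violates R4,R7
C4: legal
D4: violates R4,R7
E4: violates R2
F4: legal
G4: violates R4
A4: violates R1

{C4, F4}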